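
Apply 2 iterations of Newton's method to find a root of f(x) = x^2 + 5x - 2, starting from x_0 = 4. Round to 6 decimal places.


Newton's method: x_(n+1) = x_n - f(x_n)/f'(x_n)
f(x) = x^2 + 5x - 2
f'(x) = 2x + 5

Iteration 1:
  f(4.000000) = 34.000000
  f'(4.000000) = 13.000000
  x_1 = 4.000000 - (34.000000)/(13.000000) = 1.384615

Iteration 2:
  f(1.384615) = 6.840237
  f'(1.384615) = 7.769231
  x_2 = 1.384615 - (6.840237)/(7.769231) = 0.504189

x_2 = 0.504189


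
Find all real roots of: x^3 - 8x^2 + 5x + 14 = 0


Let p(x) = x^3 - 8x^2 + 5x + 14. By the rational root theorem (leading coefficient 1), any rational root is an integer divisor of 14: try ±1, ±2, ... in turn.
Test x = 1: value = 12 ≠ 0.
Test x = -1: value = 0 ✓, so (x + 1) is a factor.
Synthetic division by (x + 1): bring down 1; 1(-1) - 8 = -9; (-9)(-1) + 5 = 14; 14(-1) + 14 = 0 → quotient x^2 - 9x + 14, remainder 0.
Solve the quadratic x^2 - 9x + 14 = 0: discriminant = (-9)^2 - 4(1)(14) = 81 - 56 = 25.
sqrt(25) = 5, so x = (9 ± 5)/2: x = 7 or x = 2.

x = -1, x = 2, x = 7


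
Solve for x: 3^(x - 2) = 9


Express both sides with the same base.
9 = 3^2
Since the bases match, equate exponents: x - 2 = 2
So x = 2 - (-2) = 4

x = 4


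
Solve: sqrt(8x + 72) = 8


Square both sides: 8x + 72 = 8^2 = 64
8x = 64 - 72 = -8
x = -1
Check: sqrt(8*(-1) + 72) = sqrt(64) = 8 ✓

x = -1


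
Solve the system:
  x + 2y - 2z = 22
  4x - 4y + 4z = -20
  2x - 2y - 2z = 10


Using Cramer's rule. Expand each determinant along the first row.
D  = 1*[(-4)*(-2) - 4*(-2)] - 2*[4*(-2) - 4*2] + (-2)*[4*(-2) - (-4)*2]
  = 1*(16) - 2*(-16) + (-2)*(0) = 48
Dx = 22*[(-4)*(-2) - 4*(-2)] - 2*[(-20)*(-2) - 4*10] + (-2)*[(-20)*(-2) - (-4)*10]
  = 22*(16) - 2*(0) + (-2)*(80) = 192
Dy = 1*[(-20)*(-2) - 4*10] - 22*[4*(-2) - 4*2] + (-2)*[4*10 - (-20)*2]
  = 1*(0) - 22*(-16) + (-2)*(80) = 192
Dz = 1*[(-4)*10 - (-20)*(-2)] - 2*[4*10 - (-20)*2] + 22*[4*(-2) - (-4)*2]
  = 1*(-80) - 2*(80) + 22*(0) = -240
x = Dx/D = 192/48 = 4, y = Dy/D = 192/48 = 4, z = Dz/D = -240/48 = -5
Check eq1: (1)(4) + (2)(4) + (-2)(-5) = 22 = 22 ✓
Check eq2: (4)(4) + (-4)(4) + (4)(-5) = -20 = -20 ✓
Check eq3: (2)(4) + (-2)(4) + (-2)(-5) = 10 = 10 ✓

x = 4, y = 4, z = -5


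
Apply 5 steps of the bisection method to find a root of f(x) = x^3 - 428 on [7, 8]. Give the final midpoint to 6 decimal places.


f(x) = x^3 - 428
f(7) = -85 < 0
f(8) = 84 > 0

Step 1: midpoint = (7.000000 + 8.000000)/2 = 7.500000
  f(7.500000) = -6.125000
  f(mid) < 0, so root is in [7.500000, 8.000000]

Step 2: midpoint = (7.500000 + 8.000000)/2 = 7.750000
  f(7.750000) = 37.484375
  f(mid) > 0, so root is in [7.500000, 7.750000]

Step 3: midpoint = (7.500000 + 7.750000)/2 = 7.625000
  f(7.625000) = 15.322266
  f(mid) > 0, so root is in [7.500000, 7.625000]

Step 4: midpoint = (7.500000 + 7.625000)/2 = 7.562500
  f(7.562500) = 4.510010
  f(mid) > 0, so root is in [7.500000, 7.562500]

Step 5: midpoint = (7.500000 + 7.562500)/2 = 7.531250
  f(7.531250) = -0.829559
  f(mid) < 0, so root is in [7.531250, 7.562500]

midpoint = 7.531250


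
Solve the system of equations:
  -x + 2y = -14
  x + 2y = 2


Using Cramer's rule:
Determinant D = (-1)(2) - (1)(2) = -2 - 2 = -4
Dx = (-14)(2) - (2)(2) = -28 - 4 = -32
Dy = (-1)(2) - (1)(-14) = -2 + 14 = 12
x = Dx/D = -32/-4 = 8
y = Dy/D = 12/-4 = -3

x = 8, y = -3


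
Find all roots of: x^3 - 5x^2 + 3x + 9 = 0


Let p(x) = x^3 - 5x^2 + 3x + 9. By the rational root theorem (leading coefficient 1), any rational root is an integer divisor of 9: try ±1, ±2, ... in turn.
Test x = 1: value = 8 ≠ 0.
Test x = -1: value = 0 ✓, so (x + 1) is a factor.
Synthetic division by (x + 1): bring down 1; 1(-1) - 5 = -6; (-6)(-1) + 3 = 9; 9(-1) + 9 = 0 → quotient x^2 - 6x + 9, remainder 0.
Solve the quadratic x^2 - 6x + 9 = 0: discriminant = (-6)^2 - 4(1)(9) = 36 - 36 = 0.
Discriminant = 0, so a double root: x = 6/2 = 3.
Collecting all roots found:

x = -1, x = 3 (multiplicity 2)


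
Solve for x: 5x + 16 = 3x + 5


Starting with: 5x + 16 = 3x + 5
Move all x terms to left: (5 - 3)x = 5 - 16
Simplify: 2x = -11
Divide both sides by 2: x = -11/2

x = -11/2


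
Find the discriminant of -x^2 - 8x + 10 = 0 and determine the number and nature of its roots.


For ax^2 + bx + c = 0, discriminant D = b^2 - 4ac
Here a = -1, b = -8, c = 10
D = (-8)^2 - 4(-1)(10) = 64 + 40 = 104

D = 104 > 0 but not a perfect square
The equation has 2 distinct real irrational roots.

Discriminant = 104, 2 distinct real irrational roots


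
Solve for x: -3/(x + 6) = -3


Multiply both sides by (x + 6): -3 = -3(x + 6)
Distribute: -3 = -3x - 18
-3x = -3 + 18 = 15
x = -5

x = -5


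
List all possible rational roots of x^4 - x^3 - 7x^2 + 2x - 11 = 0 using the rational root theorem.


Rational root theorem: possible roots are ±p/q where:
  p divides the constant term (-11): p ∈ {1, 11}
  q divides the leading coefficient (1): q ∈ {1}

All possible rational roots: -11, -1, 1, 11

-11, -1, 1, 11


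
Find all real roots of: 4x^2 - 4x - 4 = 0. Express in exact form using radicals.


Using the quadratic formula: x = (-b ± sqrt(b^2 - 4ac)) / (2a)
Here a = 4, b = -4, c = -4
Discriminant = b^2 - 4ac = (-4)^2 - 4(4)(-4) = 16 + 64 = 80
Since discriminant = 80 > 0, there are two real roots.
x = (4 ± 4*sqrt(5)) / 8
Simplifying: x = (1 ± sqrt(5)) / 2
Numerically: x ≈ 1.6180 or x ≈ -0.6180

x = (1 + sqrt(5)) / 2 or x = (1 - sqrt(5)) / 2


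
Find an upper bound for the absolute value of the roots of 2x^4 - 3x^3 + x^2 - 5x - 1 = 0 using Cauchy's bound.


Cauchy's bound: all roots r satisfy |r| <= 1 + max(|a_i/a_n|) for i = 0,...,n-1
where a_n is the leading coefficient.

Coefficients: [2, -3, 1, -5, -1]
Leading coefficient a_n = 2
Ratios |a_i/a_n|: 3/2, 1/2, 5/2, 1/2
Maximum ratio: 5/2
Cauchy's bound: |r| <= 1 + 5/2 = 7/2

Upper bound = 7/2


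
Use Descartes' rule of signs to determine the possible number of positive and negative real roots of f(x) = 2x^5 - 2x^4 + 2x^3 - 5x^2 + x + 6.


Descartes' rule of signs:

For positive roots, count sign changes in f(x) = 2x^5 - 2x^4 + 2x^3 - 5x^2 + x + 6:
Signs of coefficients: +, -, +, -, +, +
Number of sign changes: 4
Possible positive real roots: 4, 2, 0

For negative roots, examine f(-x) = -2x^5 - 2x^4 - 2x^3 - 5x^2 - x + 6:
Signs of coefficients: -, -, -, -, -, +
Number of sign changes: 1
Possible negative real roots: 1

Positive roots: 4 or 2 or 0; Negative roots: 1


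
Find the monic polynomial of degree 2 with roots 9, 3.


A monic polynomial with roots 9, 3 is:
p(x) = (x - 9)(x - 3)
After multiplying by (x - 9): x - 9
After multiplying by (x - 3): x^2 - 12x + 27

x^2 - 12x + 27


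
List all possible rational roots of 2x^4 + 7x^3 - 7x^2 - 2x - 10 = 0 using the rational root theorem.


Rational root theorem: possible roots are ±p/q where:
  p divides the constant term (-10): p ∈ {1, 2, 5, 10}
  q divides the leading coefficient (2): q ∈ {1, 2}

All possible rational roots: -10, -5, -5/2, -2, -1, -1/2, 1/2, 1, 2, 5/2, 5, 10

-10, -5, -5/2, -2, -1, -1/2, 1/2, 1, 2, 5/2, 5, 10


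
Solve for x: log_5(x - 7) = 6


Convert to exponential form: x - 7 = 5^6 = 15625
x = 15625 + 7 = 15632
Check: log_5(15632 - 7) = log_5(15625) = log_5(15625) = 6 ✓

x = 15632


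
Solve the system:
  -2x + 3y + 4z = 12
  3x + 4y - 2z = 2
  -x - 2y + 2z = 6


Using Cramer's rule. Expand each determinant along the first row.
D  = (-2)*[4*2 - (-2)*(-2)] - 3*[3*2 - (-2)*(-1)] + 4*[3*(-2) - 4*(-1)]
  = (-2)*(4) - 3*(4) + 4*(-2) = -28
Dx = 12*[4*2 - (-2)*(-2)] - 3*[2*2 - (-2)*6] + 4*[2*(-2) - 4*6]
  = 12*(4) - 3*(16) + 4*(-28) = -112
Dy = (-2)*[2*2 - (-2)*6] - 12*[3*2 - (-2)*(-1)] + 4*[3*6 - 2*(-1)]
  = (-2)*(16) - 12*(4) + 4*(20) = 0
Dz = (-2)*[4*6 - 2*(-2)] - 3*[3*6 - 2*(-1)] + 12*[3*(-2) - 4*(-1)]
  = (-2)*(28) - 3*(20) + 12*(-2) = -140
x = Dx/D = -112/-28 = 4, y = Dy/D = 0/-28 = 0, z = Dz/D = -140/-28 = 5
Check eq1: (-2)(4) + (3)(0) + (4)(5) = 12 = 12 ✓
Check eq2: (3)(4) + (4)(0) + (-2)(5) = 2 = 2 ✓
Check eq3: (-1)(4) + (-2)(0) + (2)(5) = 6 = 6 ✓

x = 4, y = 0, z = 5


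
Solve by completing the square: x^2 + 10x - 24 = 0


Start: x^2 + 10x - 24 = 0
Move constant: x^2 + 10x = 24
Half of 10 is 5, squared is 25
Add 25 to both sides: x^2 + 10x + 25 = 49
(x + 5)^2 = 49
x + 5 = ±7
x = -5 + 7 = 2 or x = -5 - 7 = -12

x = -12, x = 2


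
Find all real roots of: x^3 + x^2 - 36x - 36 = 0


Let p(x) = x^3 + x^2 - 36x - 36. By the rational root theorem (leading coefficient 1), any rational root is an integer divisor of 36: try ±1, ±2, ... in turn.
Test x = 1: value = -70 ≠ 0.
Test x = -1: value = 0 ✓, so (x + 1) is a factor.
Synthetic division by (x + 1): bring down 1; 1(-1) + 1 = 0; 0(-1) - 36 = -36; (-36)(-1) - 36 = 0 → quotient x^2 - 36, remainder 0.
Solve the quadratic x^2 - 36 = 0: discriminant = 0^2 - 4(1)(-36) = 0 + 144 = 144.
sqrt(144) = 12, so x = (0 ± 12)/2: x = 6 or x = -6.

x = -6, x = -1, x = 6


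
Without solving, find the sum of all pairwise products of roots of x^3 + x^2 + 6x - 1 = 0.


By Vieta's formulas for x^3 + bx^2 + cx + d = 0:
  r1 + r2 + r3 = -b/a = -1
  r1*r2 + r1*r3 + r2*r3 = c/a = 6
  r1*r2*r3 = -d/a = 1


Sum of pairwise products = 6


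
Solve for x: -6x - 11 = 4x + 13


Starting with: -6x - 11 = 4x + 13
Move all x terms to left: (-6 - 4)x = 13 + 11
Simplify: -10x = 24
Divide both sides by -10: x = -12/5

x = -12/5


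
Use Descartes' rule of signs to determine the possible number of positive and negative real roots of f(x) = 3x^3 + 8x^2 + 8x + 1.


Descartes' rule of signs:

For positive roots, count sign changes in f(x) = 3x^3 + 8x^2 + 8x + 1:
Signs of coefficients: +, +, +, +
Number of sign changes: 0
Possible positive real roots: 0

For negative roots, examine f(-x) = -3x^3 + 8x^2 - 8x + 1:
Signs of coefficients: -, +, -, +
Number of sign changes: 3
Possible negative real roots: 3, 1

Positive roots: 0; Negative roots: 3 or 1


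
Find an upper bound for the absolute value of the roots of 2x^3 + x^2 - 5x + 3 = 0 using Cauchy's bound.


Cauchy's bound: all roots r satisfy |r| <= 1 + max(|a_i/a_n|) for i = 0,...,n-1
where a_n is the leading coefficient.

Coefficients: [2, 1, -5, 3]
Leading coefficient a_n = 2
Ratios |a_i/a_n|: 1/2, 5/2, 3/2
Maximum ratio: 5/2
Cauchy's bound: |r| <= 1 + 5/2 = 7/2

Upper bound = 7/2


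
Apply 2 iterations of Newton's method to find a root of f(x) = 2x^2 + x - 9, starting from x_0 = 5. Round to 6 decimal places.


Newton's method: x_(n+1) = x_n - f(x_n)/f'(x_n)
f(x) = 2x^2 + x - 9
f'(x) = 4x + 1

Iteration 1:
  f(5.000000) = 46.000000
  f'(5.000000) = 21.000000
  x_1 = 5.000000 - (46.000000)/(21.000000) = 2.809524

Iteration 2:
  f(2.809524) = 9.596372
  f'(2.809524) = 12.238095
  x_2 = 2.809524 - (9.596372)/(12.238095) = 2.025384

x_2 = 2.025384


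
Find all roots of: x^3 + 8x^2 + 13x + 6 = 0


Let p(x) = x^3 + 8x^2 + 13x + 6. By the rational root theorem (leading coefficient 1), any rational root is an integer divisor of 6: try ±1, ±2, ... in turn.
Test x = 1: value = 28 ≠ 0.
Test x = -1: value = 0 ✓, so (x + 1) is a factor.
Synthetic division by (x + 1): bring down 1; 1(-1) + 8 = 7; 7(-1) + 13 = 6; 6(-1) + 6 = 0 → quotient x^2 + 7x + 6, remainder 0.
Solve the quadratic x^2 + 7x + 6 = 0: discriminant = 7^2 - 4(1)(6) = 49 - 24 = 25.
sqrt(25) = 5, so x = (-7 ± 5)/2: x = -1 or x = -6.
Collecting all roots found:

x = -6, x = -1 (multiplicity 2)


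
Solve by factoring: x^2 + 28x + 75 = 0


We need two numbers that multiply to 75 and add to 28.
Those numbers are 3 and 25 (since 3 * 25 = 75 and 3 + 25 = 28).
So x^2 + 28x + 75 = (x + 3)(x + 25) = 0
Setting each factor to zero: x = -3 or x = -25

x = -25, x = -3


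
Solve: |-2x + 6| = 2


An absolute value equation |expr| = 2 gives two cases:
Case 1: -2x + 6 = 2
  -2x = -4, so x = 2
Case 2: -2x + 6 = -2
  -2x = -8, so x = 4

x = 2, x = 4


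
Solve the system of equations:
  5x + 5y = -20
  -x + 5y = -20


Using Cramer's rule:
Determinant D = (5)(5) - (-1)(5) = 25 + 5 = 30
Dx = (-20)(5) - (-20)(5) = -100 + 100 = 0
Dy = (5)(-20) - (-1)(-20) = -100 - 20 = -120
x = Dx/D = 0/30 = 0
y = Dy/D = -120/30 = -4

x = 0, y = -4


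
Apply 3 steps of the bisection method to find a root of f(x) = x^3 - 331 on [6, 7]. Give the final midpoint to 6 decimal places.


f(x) = x^3 - 331
f(6) = -115 < 0
f(7) = 12 > 0

Step 1: midpoint = (6.000000 + 7.000000)/2 = 6.500000
  f(6.500000) = -56.375000
  f(mid) < 0, so root is in [6.500000, 7.000000]

Step 2: midpoint = (6.500000 + 7.000000)/2 = 6.750000
  f(6.750000) = -23.453125
  f(mid) < 0, so root is in [6.750000, 7.000000]

Step 3: midpoint = (6.750000 + 7.000000)/2 = 6.875000
  f(6.875000) = -6.048828
  f(mid) < 0, so root is in [6.875000, 7.000000]

midpoint = 6.875000


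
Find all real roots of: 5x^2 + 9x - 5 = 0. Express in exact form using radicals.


Using the quadratic formula: x = (-b ± sqrt(b^2 - 4ac)) / (2a)
Here a = 5, b = 9, c = -5
Discriminant = b^2 - 4ac = 9^2 - 4(5)(-5) = 81 + 100 = 181
Since discriminant = 181 > 0, there are two real roots.
x = (-9 ± sqrt(181)) / 10
Numerically: x ≈ 0.4454 or x ≈ -2.2454

x = (-9 + sqrt(181)) / 10 or x = (-9 - sqrt(181)) / 10


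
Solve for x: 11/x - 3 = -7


Subtract -3 from both sides: 11/x = -4
Multiply both sides by x: 11 = -4 * x
Divide by -4: x = -11/4

x = -11/4


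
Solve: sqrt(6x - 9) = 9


Square both sides: 6x - 9 = 9^2 = 81
6x = 81 + 9 = 90
x = 15
Check: sqrt(6*15 - 9) = sqrt(81) = 9 ✓

x = 15


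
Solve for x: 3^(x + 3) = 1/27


Express both sides with the same base.
1/27 = 3^(-3)
Since the bases match, equate exponents: x + 3 = -3
So x = -3 - (3) = -6

x = -6


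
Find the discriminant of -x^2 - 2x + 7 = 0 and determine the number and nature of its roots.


For ax^2 + bx + c = 0, discriminant D = b^2 - 4ac
Here a = -1, b = -2, c = 7
D = (-2)^2 - 4(-1)(7) = 4 + 28 = 32

D = 32 > 0 but not a perfect square
The equation has 2 distinct real irrational roots.

Discriminant = 32, 2 distinct real irrational roots


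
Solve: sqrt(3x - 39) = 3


Square both sides: 3x - 39 = 3^2 = 9
3x = 9 + 39 = 48
x = 16
Check: sqrt(3*16 - 39) = sqrt(9) = 3 ✓

x = 16


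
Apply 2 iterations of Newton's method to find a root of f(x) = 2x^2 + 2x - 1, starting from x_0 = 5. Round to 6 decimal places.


Newton's method: x_(n+1) = x_n - f(x_n)/f'(x_n)
f(x) = 2x^2 + 2x - 1
f'(x) = 4x + 2

Iteration 1:
  f(5.000000) = 59.000000
  f'(5.000000) = 22.000000
  x_1 = 5.000000 - (59.000000)/(22.000000) = 2.318182

Iteration 2:
  f(2.318182) = 14.384298
  f'(2.318182) = 11.272727
  x_2 = 2.318182 - (14.384298)/(11.272727) = 1.042155

x_2 = 1.042155


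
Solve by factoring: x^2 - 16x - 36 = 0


We need two numbers that multiply to -36 and add to -16.
Those numbers are -18 and 2 (since (-18) * 2 = -36 and (-18) + 2 = -16).
So x^2 - 16x - 36 = (x - 18)(x + 2) = 0
Setting each factor to zero: x = 18 or x = -2

x = -2, x = 18


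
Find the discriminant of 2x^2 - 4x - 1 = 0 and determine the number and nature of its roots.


For ax^2 + bx + c = 0, discriminant D = b^2 - 4ac
Here a = 2, b = -4, c = -1
D = (-4)^2 - 4(2)(-1) = 16 + 8 = 24

D = 24 > 0 but not a perfect square
The equation has 2 distinct real irrational roots.

Discriminant = 24, 2 distinct real irrational roots


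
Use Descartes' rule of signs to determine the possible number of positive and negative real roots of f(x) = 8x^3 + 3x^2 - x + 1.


Descartes' rule of signs:

For positive roots, count sign changes in f(x) = 8x^3 + 3x^2 - x + 1:
Signs of coefficients: +, +, -, +
Number of sign changes: 2
Possible positive real roots: 2, 0

For negative roots, examine f(-x) = -8x^3 + 3x^2 + x + 1:
Signs of coefficients: -, +, +, +
Number of sign changes: 1
Possible negative real roots: 1

Positive roots: 2 or 0; Negative roots: 1


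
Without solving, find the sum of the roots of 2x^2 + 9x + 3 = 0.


By Vieta's formulas for ax^2 + bx + c = 0:
  Sum of roots = -b/a
  Product of roots = c/a

Here a = 2, b = 9, c = 3
Sum = -(9)/2 = -9/2
Product = 3/2 = 3/2

Sum = -9/2


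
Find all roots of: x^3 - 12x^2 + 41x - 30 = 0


Let p(x) = x^3 - 12x^2 + 41x - 30. By the rational root theorem (leading coefficient 1), any rational root is an integer divisor of 30: try ±1, ±2, ... in turn.
Test x = 1: value = 0 ✓, so (x - 1) is a factor.
Synthetic division by (x - 1): bring down 1; 1(1) - 12 = -11; (-11)(1) + 41 = 30; 30(1) - 30 = 0 → quotient x^2 - 11x + 30, remainder 0.
Solve the quadratic x^2 - 11x + 30 = 0: discriminant = (-11)^2 - 4(1)(30) = 121 - 120 = 1.
sqrt(1) = 1, so x = (11 ± 1)/2: x = 6 or x = 5.
Collecting all roots found:

x = 1, x = 5, x = 6


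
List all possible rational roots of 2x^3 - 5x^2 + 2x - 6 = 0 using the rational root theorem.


Rational root theorem: possible roots are ±p/q where:
  p divides the constant term (-6): p ∈ {1, 2, 3, 6}
  q divides the leading coefficient (2): q ∈ {1, 2}

All possible rational roots: -6, -3, -2, -3/2, -1, -1/2, 1/2, 1, 3/2, 2, 3, 6

-6, -3, -2, -3/2, -1, -1/2, 1/2, 1, 3/2, 2, 3, 6


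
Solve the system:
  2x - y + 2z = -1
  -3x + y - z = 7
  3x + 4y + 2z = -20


Using Cramer's rule. Expand each determinant along the first row.
D  = 2*[1*2 - (-1)*4] - (-1)*[(-3)*2 - (-1)*3] + 2*[(-3)*4 - 1*3]
  = 2*(6) - (-1)*(-3) + 2*(-15) = -21
Dx = (-1)*[1*2 - (-1)*4] - (-1)*[7*2 - (-1)*(-20)] + 2*[7*4 - 1*(-20)]
  = (-1)*(6) - (-1)*(-6) + 2*(48) = 84
Dy = 2*[7*2 - (-1)*(-20)] - (-1)*[(-3)*2 - (-1)*3] + 2*[(-3)*(-20) - 7*3]
  = 2*(-6) - (-1)*(-3) + 2*(39) = 63
Dz = 2*[1*(-20) - 7*4] - (-1)*[(-3)*(-20) - 7*3] + (-1)*[(-3)*4 - 1*3]
  = 2*(-48) - (-1)*(39) + (-1)*(-15) = -42
x = Dx/D = 84/-21 = -4, y = Dy/D = 63/-21 = -3, z = Dz/D = -42/-21 = 2
Check eq1: (2)(-4) + (-1)(-3) + (2)(2) = -1 = -1 ✓
Check eq2: (-3)(-4) + (1)(-3) + (-1)(2) = 7 = 7 ✓
Check eq3: (3)(-4) + (4)(-3) + (2)(2) = -20 = -20 ✓

x = -4, y = -3, z = 2


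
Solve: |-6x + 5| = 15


An absolute value equation |expr| = 15 gives two cases:
Case 1: -6x + 5 = 15
  -6x = 10, so x = -5/3
Case 2: -6x + 5 = -15
  -6x = -20, so x = 10/3

x = -5/3, x = 10/3


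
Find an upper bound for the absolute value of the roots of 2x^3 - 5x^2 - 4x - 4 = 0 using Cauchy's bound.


Cauchy's bound: all roots r satisfy |r| <= 1 + max(|a_i/a_n|) for i = 0,...,n-1
where a_n is the leading coefficient.

Coefficients: [2, -5, -4, -4]
Leading coefficient a_n = 2
Ratios |a_i/a_n|: 5/2, 2, 2
Maximum ratio: 5/2
Cauchy's bound: |r| <= 1 + 5/2 = 7/2

Upper bound = 7/2


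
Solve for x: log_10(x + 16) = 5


Convert to exponential form: x + 16 = 10^5 = 100000
x = 100000 - 16 = 99984
Check: log_10(99984 + 16) = log_10(100000) = log_10(100000) = 5 ✓

x = 99984


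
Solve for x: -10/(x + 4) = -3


Multiply both sides by (x + 4): -10 = -3(x + 4)
Distribute: -10 = -3x - 12
-3x = -10 + 12 = 2
x = -2/3

x = -2/3


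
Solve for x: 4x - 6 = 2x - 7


Starting with: 4x - 6 = 2x - 7
Move all x terms to left: (4 - 2)x = -7 + 6
Simplify: 2x = -1
Divide both sides by 2: x = -1/2

x = -1/2


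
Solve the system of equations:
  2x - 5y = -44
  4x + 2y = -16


Using Cramer's rule:
Determinant D = (2)(2) - (4)(-5) = 4 + 20 = 24
Dx = (-44)(2) - (-16)(-5) = -88 - 80 = -168
Dy = (2)(-16) - (4)(-44) = -32 + 176 = 144
x = Dx/D = -168/24 = -7
y = Dy/D = 144/24 = 6

x = -7, y = 6


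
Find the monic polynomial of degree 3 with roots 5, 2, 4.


A monic polynomial with roots 5, 2, 4 is:
p(x) = (x - 5)(x - 2)(x - 4)
After multiplying by (x - 5): x - 5
After multiplying by (x - 2): x^2 - 7x + 10
After multiplying by (x - 4): x^3 - 11x^2 + 38x - 40

x^3 - 11x^2 + 38x - 40


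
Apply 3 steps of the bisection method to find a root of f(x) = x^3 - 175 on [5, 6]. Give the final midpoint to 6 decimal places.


f(x) = x^3 - 175
f(5) = -50 < 0
f(6) = 41 > 0

Step 1: midpoint = (5.000000 + 6.000000)/2 = 5.500000
  f(5.500000) = -8.625000
  f(mid) < 0, so root is in [5.500000, 6.000000]

Step 2: midpoint = (5.500000 + 6.000000)/2 = 5.750000
  f(5.750000) = 15.109375
  f(mid) > 0, so root is in [5.500000, 5.750000]

Step 3: midpoint = (5.500000 + 5.750000)/2 = 5.625000
  f(5.625000) = 2.978516
  f(mid) > 0, so root is in [5.500000, 5.625000]

midpoint = 5.625000


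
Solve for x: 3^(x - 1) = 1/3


Express both sides with the same base.
1/3 = 3^(-1)
Since the bases match, equate exponents: x - 1 = -1
So x = -1 - (-1) = 0

x = 0


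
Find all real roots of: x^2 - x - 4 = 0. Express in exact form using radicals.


Using the quadratic formula: x = (-b ± sqrt(b^2 - 4ac)) / (2a)
Here a = 1, b = -1, c = -4
Discriminant = b^2 - 4ac = (-1)^2 - 4(1)(-4) = 1 + 16 = 17
Since discriminant = 17 > 0, there are two real roots.
x = (1 ± sqrt(17)) / 2
Numerically: x ≈ 2.5616 or x ≈ -1.5616

x = (1 + sqrt(17)) / 2 or x = (1 - sqrt(17)) / 2


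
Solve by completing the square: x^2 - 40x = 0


Start: x^2 - 40x + 0 = 0
Move constant: x^2 - 40x = 0
Half of -40 is -20, squared is 400
Add 400 to both sides: x^2 - 40x + 400 = 400
(x - 20)^2 = 400
x - 20 = ±20
x = 20 + 20 = 40 or x = 20 - 20 = 0

x = 0, x = 40


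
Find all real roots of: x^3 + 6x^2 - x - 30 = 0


Let p(x) = x^3 + 6x^2 - x - 30. By the rational root theorem (leading coefficient 1), any rational root is an integer divisor of 30: try ±1, ±2, ... in turn.
Test x = 1: value = -24 ≠ 0.
Test x = -1: value = -24 ≠ 0.
Test x = 2: value = 0 ✓, so (x - 2) is a factor.
Synthetic division by (x - 2): bring down 1; 1(2) + 6 = 8; 8(2) - 1 = 15; 15(2) - 30 = 0 → quotient x^2 + 8x + 15, remainder 0.
Solve the quadratic x^2 + 8x + 15 = 0: discriminant = 8^2 - 4(1)(15) = 64 - 60 = 4.
sqrt(4) = 2, so x = (-8 ± 2)/2: x = -3 or x = -5.

x = -5, x = -3, x = 2


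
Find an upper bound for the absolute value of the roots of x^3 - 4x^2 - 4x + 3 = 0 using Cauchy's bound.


Cauchy's bound: all roots r satisfy |r| <= 1 + max(|a_i/a_n|) for i = 0,...,n-1
where a_n is the leading coefficient.

Coefficients: [1, -4, -4, 3]
Leading coefficient a_n = 1
Ratios |a_i/a_n|: 4, 4, 3
Maximum ratio: 4
Cauchy's bound: |r| <= 1 + 4 = 5

Upper bound = 5


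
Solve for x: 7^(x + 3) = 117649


Express both sides with the same base.
117649 = 7^6
Since the bases match, equate exponents: x + 3 = 6
So x = 6 - (3) = 3

x = 3


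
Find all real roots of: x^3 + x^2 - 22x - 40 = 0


Let p(x) = x^3 + x^2 - 22x - 40. By the rational root theorem (leading coefficient 1), any rational root is an integer divisor of 40: try ±1, ±2, ... in turn.
Test x = 1: value = -60 ≠ 0.
Test x = -1: value = -18 ≠ 0.
Test x = 2: value = -72 ≠ 0.
Test x = -2: value = 0 ✓, so (x + 2) is a factor.
Synthetic division by (x + 2): bring down 1; 1(-2) + 1 = -1; (-1)(-2) - 22 = -20; (-20)(-2) - 40 = 0 → quotient x^2 - x - 20, remainder 0.
Solve the quadratic x^2 - x - 20 = 0: discriminant = (-1)^2 - 4(1)(-20) = 1 + 80 = 81.
sqrt(81) = 9, so x = (1 ± 9)/2: x = 5 or x = -4.

x = -4, x = -2, x = 5


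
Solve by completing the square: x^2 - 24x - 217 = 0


Start: x^2 - 24x - 217 = 0
Move constant: x^2 - 24x = 217
Half of -24 is -12, squared is 144
Add 144 to both sides: x^2 - 24x + 144 = 361
(x - 12)^2 = 361
x - 12 = ±19
x = 12 + 19 = 31 or x = 12 - 19 = -7

x = -7, x = 31


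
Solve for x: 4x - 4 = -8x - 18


Starting with: 4x - 4 = -8x - 18
Move all x terms to left: (4 + 8)x = -18 + 4
Simplify: 12x = -14
Divide both sides by 12: x = -7/6

x = -7/6


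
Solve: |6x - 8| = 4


An absolute value equation |expr| = 4 gives two cases:
Case 1: 6x - 8 = 4
  6x = 12, so x = 2
Case 2: 6x - 8 = -4
  6x = 4, so x = 2/3

x = 2/3, x = 2


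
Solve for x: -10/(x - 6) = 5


Multiply both sides by (x - 6): -10 = 5(x - 6)
Distribute: -10 = 5x - 30
5x = -10 + 30 = 20
x = 4

x = 4


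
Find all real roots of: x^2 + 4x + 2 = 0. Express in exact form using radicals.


Using the quadratic formula: x = (-b ± sqrt(b^2 - 4ac)) / (2a)
Here a = 1, b = 4, c = 2
Discriminant = b^2 - 4ac = 4^2 - 4(1)(2) = 16 - 8 = 8
Since discriminant = 8 > 0, there are two real roots.
x = (-4 ± 2*sqrt(2)) / 2
Simplifying: x = -2 ± sqrt(2)
Numerically: x ≈ -0.5858 or x ≈ -3.4142

x = -2 + sqrt(2) or x = -2 - sqrt(2)


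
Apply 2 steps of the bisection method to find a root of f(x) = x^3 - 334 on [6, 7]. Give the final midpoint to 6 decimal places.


f(x) = x^3 - 334
f(6) = -118 < 0
f(7) = 9 > 0

Step 1: midpoint = (6.000000 + 7.000000)/2 = 6.500000
  f(6.500000) = -59.375000
  f(mid) < 0, so root is in [6.500000, 7.000000]

Step 2: midpoint = (6.500000 + 7.000000)/2 = 6.750000
  f(6.750000) = -26.453125
  f(mid) < 0, so root is in [6.750000, 7.000000]

midpoint = 6.750000


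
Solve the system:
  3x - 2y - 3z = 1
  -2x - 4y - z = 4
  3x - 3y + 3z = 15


Using Cramer's rule. Expand each determinant along the first row.
D  = 3*[(-4)*3 - (-1)*(-3)] - (-2)*[(-2)*3 - (-1)*3] + (-3)*[(-2)*(-3) - (-4)*3]
  = 3*(-15) - (-2)*(-3) + (-3)*(18) = -105
Dx = 1*[(-4)*3 - (-1)*(-3)] - (-2)*[4*3 - (-1)*15] + (-3)*[4*(-3) - (-4)*15]
  = 1*(-15) - (-2)*(27) + (-3)*(48) = -105
Dy = 3*[4*3 - (-1)*15] - 1*[(-2)*3 - (-1)*3] + (-3)*[(-2)*15 - 4*3]
  = 3*(27) - 1*(-3) + (-3)*(-42) = 210
Dz = 3*[(-4)*15 - 4*(-3)] - (-2)*[(-2)*15 - 4*3] + 1*[(-2)*(-3) - (-4)*3]
  = 3*(-48) - (-2)*(-42) + 1*(18) = -210
x = Dx/D = -105/-105 = 1, y = Dy/D = 210/-105 = -2, z = Dz/D = -210/-105 = 2
Check eq1: (3)(1) + (-2)(-2) + (-3)(2) = 1 = 1 ✓
Check eq2: (-2)(1) + (-4)(-2) + (-1)(2) = 4 = 4 ✓
Check eq3: (3)(1) + (-3)(-2) + (3)(2) = 15 = 15 ✓

x = 1, y = -2, z = 2


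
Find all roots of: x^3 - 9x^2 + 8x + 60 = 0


Let p(x) = x^3 - 9x^2 + 8x + 60. By the rational root theorem (leading coefficient 1), any rational root is an integer divisor of 60: try ±1, ±2, ... in turn.
Test x = 1: value = 60 ≠ 0.
Test x = -1: value = 42 ≠ 0.
Test x = 2: value = 48 ≠ 0.
Test x = -2: value = 0 ✓, so (x + 2) is a factor.
Synthetic division by (x + 2): bring down 1; 1(-2) - 9 = -11; (-11)(-2) + 8 = 30; 30(-2) + 60 = 0 → quotient x^2 - 11x + 30, remainder 0.
Solve the quadratic x^2 - 11x + 30 = 0: discriminant = (-11)^2 - 4(1)(30) = 121 - 120 = 1.
sqrt(1) = 1, so x = (11 ± 1)/2: x = 6 or x = 5.
Collecting all roots found:

x = -2, x = 5, x = 6


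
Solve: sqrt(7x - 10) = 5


Square both sides: 7x - 10 = 5^2 = 25
7x = 25 + 10 = 35
x = 5
Check: sqrt(7*5 - 10) = sqrt(25) = 5 ✓

x = 5


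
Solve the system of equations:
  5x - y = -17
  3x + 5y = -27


Using Cramer's rule:
Determinant D = (5)(5) - (3)(-1) = 25 + 3 = 28
Dx = (-17)(5) - (-27)(-1) = -85 - 27 = -112
Dy = (5)(-27) - (3)(-17) = -135 + 51 = -84
x = Dx/D = -112/28 = -4
y = Dy/D = -84/28 = -3

x = -4, y = -3


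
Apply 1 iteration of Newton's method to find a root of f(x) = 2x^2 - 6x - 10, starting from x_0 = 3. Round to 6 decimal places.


Newton's method: x_(n+1) = x_n - f(x_n)/f'(x_n)
f(x) = 2x^2 - 6x - 10
f'(x) = 4x - 6

Iteration 1:
  f(3.000000) = -10.000000
  f'(3.000000) = 6.000000
  x_1 = 3.000000 - (-10.000000)/(6.000000) = 4.666667

x_1 = 4.666667


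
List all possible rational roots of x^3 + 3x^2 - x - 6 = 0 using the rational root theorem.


Rational root theorem: possible roots are ±p/q where:
  p divides the constant term (-6): p ∈ {1, 2, 3, 6}
  q divides the leading coefficient (1): q ∈ {1}

All possible rational roots: -6, -3, -2, -1, 1, 2, 3, 6

-6, -3, -2, -1, 1, 2, 3, 6


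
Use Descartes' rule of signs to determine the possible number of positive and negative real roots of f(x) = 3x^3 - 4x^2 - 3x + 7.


Descartes' rule of signs:

For positive roots, count sign changes in f(x) = 3x^3 - 4x^2 - 3x + 7:
Signs of coefficients: +, -, -, +
Number of sign changes: 2
Possible positive real roots: 2, 0

For negative roots, examine f(-x) = -3x^3 - 4x^2 + 3x + 7:
Signs of coefficients: -, -, +, +
Number of sign changes: 1
Possible negative real roots: 1

Positive roots: 2 or 0; Negative roots: 1


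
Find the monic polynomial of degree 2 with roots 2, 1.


A monic polynomial with roots 2, 1 is:
p(x) = (x - 2)(x - 1)
After multiplying by (x - 2): x - 2
After multiplying by (x - 1): x^2 - 3x + 2

x^2 - 3x + 2


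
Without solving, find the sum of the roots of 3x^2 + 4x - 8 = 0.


By Vieta's formulas for ax^2 + bx + c = 0:
  Sum of roots = -b/a
  Product of roots = c/a

Here a = 3, b = 4, c = -8
Sum = -(4)/3 = -4/3
Product = -8/3 = -8/3

Sum = -4/3


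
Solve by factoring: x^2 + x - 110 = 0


We need two numbers that multiply to -110 and add to 1.
Those numbers are -10 and 11 (since (-10) * 11 = -110 and (-10) + 11 = 1).
So x^2 + x - 110 = (x - 10)(x + 11) = 0
Setting each factor to zero: x = 10 or x = -11

x = -11, x = 10


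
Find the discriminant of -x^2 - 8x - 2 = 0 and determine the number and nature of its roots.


For ax^2 + bx + c = 0, discriminant D = b^2 - 4ac
Here a = -1, b = -8, c = -2
D = (-8)^2 - 4(-1)(-2) = 64 - 8 = 56

D = 56 > 0 but not a perfect square
The equation has 2 distinct real irrational roots.

Discriminant = 56, 2 distinct real irrational roots


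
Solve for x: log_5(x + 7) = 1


Convert to exponential form: x + 7 = 5^1 = 5
x = 5 - 7 = -2
Check: log_5(-2 + 7) = log_5(5) = log_5(5) = 1 ✓

x = -2


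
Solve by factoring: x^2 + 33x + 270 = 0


We need two numbers that multiply to 270 and add to 33.
Those numbers are 18 and 15 (since 18 * 15 = 270 and 18 + 15 = 33).
So x^2 + 33x + 270 = (x + 18)(x + 15) = 0
Setting each factor to zero: x = -18 or x = -15

x = -18, x = -15


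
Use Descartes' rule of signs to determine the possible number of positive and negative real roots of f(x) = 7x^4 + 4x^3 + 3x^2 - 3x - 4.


Descartes' rule of signs:

For positive roots, count sign changes in f(x) = 7x^4 + 4x^3 + 3x^2 - 3x - 4:
Signs of coefficients: +, +, +, -, -
Number of sign changes: 1
Possible positive real roots: 1

For negative roots, examine f(-x) = 7x^4 - 4x^3 + 3x^2 + 3x - 4:
Signs of coefficients: +, -, +, +, -
Number of sign changes: 3
Possible negative real roots: 3, 1

Positive roots: 1; Negative roots: 3 or 1


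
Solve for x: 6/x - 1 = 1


Subtract -1 from both sides: 6/x = 2
Multiply both sides by x: 6 = 2 * x
Divide by 2: x = 3

x = 3


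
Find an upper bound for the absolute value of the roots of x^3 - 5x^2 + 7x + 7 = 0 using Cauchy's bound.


Cauchy's bound: all roots r satisfy |r| <= 1 + max(|a_i/a_n|) for i = 0,...,n-1
where a_n is the leading coefficient.

Coefficients: [1, -5, 7, 7]
Leading coefficient a_n = 1
Ratios |a_i/a_n|: 5, 7, 7
Maximum ratio: 7
Cauchy's bound: |r| <= 1 + 7 = 8

Upper bound = 8


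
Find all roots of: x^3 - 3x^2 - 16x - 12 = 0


Let p(x) = x^3 - 3x^2 - 16x - 12. By the rational root theorem (leading coefficient 1), any rational root is an integer divisor of 12: try ±1, ±2, ... in turn.
Test x = 1: value = -30 ≠ 0.
Test x = -1: value = 0 ✓, so (x + 1) is a factor.
Synthetic division by (x + 1): bring down 1; 1(-1) - 3 = -4; (-4)(-1) - 16 = -12; (-12)(-1) - 12 = 0 → quotient x^2 - 4x - 12, remainder 0.
Solve the quadratic x^2 - 4x - 12 = 0: discriminant = (-4)^2 - 4(1)(-12) = 16 + 48 = 64.
sqrt(64) = 8, so x = (4 ± 8)/2: x = 6 or x = -2.
Collecting all roots found:

x = -2, x = -1, x = 6


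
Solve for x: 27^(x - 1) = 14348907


Express both sides with the same base.
14348907 = 27^5
Since the bases match, equate exponents: x - 1 = 5
So x = 5 - (-1) = 6

x = 6


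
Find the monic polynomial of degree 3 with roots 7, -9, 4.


A monic polynomial with roots 7, -9, 4 is:
p(x) = (x - 7)(x + 9)(x - 4)
After multiplying by (x - 7): x - 7
After multiplying by (x + 9): x^2 + 2x - 63
After multiplying by (x - 4): x^3 - 2x^2 - 71x + 252

x^3 - 2x^2 - 71x + 252


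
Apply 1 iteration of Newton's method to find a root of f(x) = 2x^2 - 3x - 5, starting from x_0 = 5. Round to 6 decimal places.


Newton's method: x_(n+1) = x_n - f(x_n)/f'(x_n)
f(x) = 2x^2 - 3x - 5
f'(x) = 4x - 3

Iteration 1:
  f(5.000000) = 30.000000
  f'(5.000000) = 17.000000
  x_1 = 5.000000 - (30.000000)/(17.000000) = 3.235294

x_1 = 3.235294


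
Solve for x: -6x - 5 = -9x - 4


Starting with: -6x - 5 = -9x - 4
Move all x terms to left: (-6 + 9)x = -4 + 5
Simplify: 3x = 1
Divide both sides by 3: x = 1/3

x = 1/3


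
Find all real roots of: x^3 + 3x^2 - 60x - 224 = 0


Let p(x) = x^3 + 3x^2 - 60x - 224. By the rational root theorem (leading coefficient 1), any rational root is an integer divisor of 224: try ±1, ±2, ... in turn.
Test x = 1: value = -280 ≠ 0.
Test x = -1: value = -162 ≠ 0.
Test x = 2: value = -324 ≠ 0.
Test x = -2: value = -100 ≠ 0.
Test x = 4: value = -352 ≠ 0.
Test x = -4: value = 0 ✓, so (x + 4) is a factor.
Synthetic division by (x + 4): bring down 1; 1(-4) + 3 = -1; (-1)(-4) - 60 = -56; (-56)(-4) - 224 = 0 → quotient x^2 - x - 56, remainder 0.
Solve the quadratic x^2 - x - 56 = 0: discriminant = (-1)^2 - 4(1)(-56) = 1 + 224 = 225.
sqrt(225) = 15, so x = (1 ± 15)/2: x = 8 or x = -7.

x = -7, x = -4, x = 8


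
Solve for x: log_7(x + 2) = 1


Convert to exponential form: x + 2 = 7^1 = 7
x = 7 - 2 = 5
Check: log_7(5 + 2) = log_7(7) = log_7(7) = 1 ✓

x = 5


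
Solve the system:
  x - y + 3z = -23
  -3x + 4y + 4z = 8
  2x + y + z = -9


Using Cramer's rule. Expand each determinant along the first row.
D  = 1*[4*1 - 4*1] - (-1)*[(-3)*1 - 4*2] + 3*[(-3)*1 - 4*2]
  = 1*(0) - (-1)*(-11) + 3*(-11) = -44
Dx = (-23)*[4*1 - 4*1] - (-1)*[8*1 - 4*(-9)] + 3*[8*1 - 4*(-9)]
  = (-23)*(0) - (-1)*(44) + 3*(44) = 176
Dy = 1*[8*1 - 4*(-9)] - (-23)*[(-3)*1 - 4*2] + 3*[(-3)*(-9) - 8*2]
  = 1*(44) - (-23)*(-11) + 3*(11) = -176
Dz = 1*[4*(-9) - 8*1] - (-1)*[(-3)*(-9) - 8*2] + (-23)*[(-3)*1 - 4*2]
  = 1*(-44) - (-1)*(11) + (-23)*(-11) = 220
x = Dx/D = 176/-44 = -4, y = Dy/D = -176/-44 = 4, z = Dz/D = 220/-44 = -5
Check eq1: (1)(-4) + (-1)(4) + (3)(-5) = -23 = -23 ✓
Check eq2: (-3)(-4) + (4)(4) + (4)(-5) = 8 = 8 ✓
Check eq3: (2)(-4) + (1)(4) + (1)(-5) = -9 = -9 ✓

x = -4, y = 4, z = -5


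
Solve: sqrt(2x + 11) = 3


Square both sides: 2x + 11 = 3^2 = 9
2x = 9 - 11 = -2
x = -1
Check: sqrt(2*(-1) + 11) = sqrt(9) = 3 ✓

x = -1


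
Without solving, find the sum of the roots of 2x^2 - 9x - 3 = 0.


By Vieta's formulas for ax^2 + bx + c = 0:
  Sum of roots = -b/a
  Product of roots = c/a

Here a = 2, b = -9, c = -3
Sum = -(-9)/2 = 9/2
Product = -3/2 = -3/2

Sum = 9/2


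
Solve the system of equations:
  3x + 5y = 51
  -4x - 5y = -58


Using Cramer's rule:
Determinant D = (3)(-5) - (-4)(5) = -15 + 20 = 5
Dx = (51)(-5) - (-58)(5) = -255 + 290 = 35
Dy = (3)(-58) - (-4)(51) = -174 + 204 = 30
x = Dx/D = 35/5 = 7
y = Dy/D = 30/5 = 6

x = 7, y = 6


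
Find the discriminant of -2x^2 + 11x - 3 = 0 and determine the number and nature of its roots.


For ax^2 + bx + c = 0, discriminant D = b^2 - 4ac
Here a = -2, b = 11, c = -3
D = (11)^2 - 4(-2)(-3) = 121 - 24 = 97

D = 97 > 0 but not a perfect square
The equation has 2 distinct real irrational roots.

Discriminant = 97, 2 distinct real irrational roots


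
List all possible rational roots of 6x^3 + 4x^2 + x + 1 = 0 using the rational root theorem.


Rational root theorem: possible roots are ±p/q where:
  p divides the constant term (1): p ∈ {1}
  q divides the leading coefficient (6): q ∈ {1, 2, 3, 6}

All possible rational roots: -1, -1/2, -1/3, -1/6, 1/6, 1/3, 1/2, 1

-1, -1/2, -1/3, -1/6, 1/6, 1/3, 1/2, 1


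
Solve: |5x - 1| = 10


An absolute value equation |expr| = 10 gives two cases:
Case 1: 5x - 1 = 10
  5x = 11, so x = 11/5
Case 2: 5x - 1 = -10
  5x = -9, so x = -9/5

x = -9/5, x = 11/5


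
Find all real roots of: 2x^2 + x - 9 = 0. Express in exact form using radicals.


Using the quadratic formula: x = (-b ± sqrt(b^2 - 4ac)) / (2a)
Here a = 2, b = 1, c = -9
Discriminant = b^2 - 4ac = 1^2 - 4(2)(-9) = 1 + 72 = 73
Since discriminant = 73 > 0, there are two real roots.
x = (-1 ± sqrt(73)) / 4
Numerically: x ≈ 1.8860 or x ≈ -2.3860

x = (-1 + sqrt(73)) / 4 or x = (-1 - sqrt(73)) / 4


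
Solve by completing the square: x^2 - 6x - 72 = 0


Start: x^2 - 6x - 72 = 0
Move constant: x^2 - 6x = 72
Half of -6 is -3, squared is 9
Add 9 to both sides: x^2 - 6x + 9 = 81
(x - 3)^2 = 81
x - 3 = ±9
x = 3 + 9 = 12 or x = 3 - 9 = -6

x = -6, x = 12


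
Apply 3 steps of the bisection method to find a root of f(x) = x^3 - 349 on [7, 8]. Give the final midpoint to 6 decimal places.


f(x) = x^3 - 349
f(7) = -6 < 0
f(8) = 163 > 0

Step 1: midpoint = (7.000000 + 8.000000)/2 = 7.500000
  f(7.500000) = 72.875000
  f(mid) > 0, so root is in [7.000000, 7.500000]

Step 2: midpoint = (7.000000 + 7.500000)/2 = 7.250000
  f(7.250000) = 32.078125
  f(mid) > 0, so root is in [7.000000, 7.250000]

Step 3: midpoint = (7.000000 + 7.250000)/2 = 7.125000
  f(7.125000) = 12.705078
  f(mid) > 0, so root is in [7.000000, 7.125000]

midpoint = 7.125000


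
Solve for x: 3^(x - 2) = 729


Express both sides with the same base.
729 = 3^6
Since the bases match, equate exponents: x - 2 = 6
So x = 6 - (-2) = 8

x = 8


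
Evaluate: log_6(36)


We need the exponent such that 6^? = 36
6^2 = 36
Therefore log_6(36) = 2

2


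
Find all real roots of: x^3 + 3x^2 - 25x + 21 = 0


Let p(x) = x^3 + 3x^2 - 25x + 21. By the rational root theorem (leading coefficient 1), any rational root is an integer divisor of 21: try ±1, ±2, ... in turn.
Test x = 1: value = 0 ✓, so (x - 1) is a factor.
Synthetic division by (x - 1): bring down 1; 1(1) + 3 = 4; 4(1) - 25 = -21; (-21)(1) + 21 = 0 → quotient x^2 + 4x - 21, remainder 0.
Solve the quadratic x^2 + 4x - 21 = 0: discriminant = 4^2 - 4(1)(-21) = 16 + 84 = 100.
sqrt(100) = 10, so x = (-4 ± 10)/2: x = 3 or x = -7.

x = -7, x = 1, x = 3


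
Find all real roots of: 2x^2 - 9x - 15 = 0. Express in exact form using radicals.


Using the quadratic formula: x = (-b ± sqrt(b^2 - 4ac)) / (2a)
Here a = 2, b = -9, c = -15
Discriminant = b^2 - 4ac = (-9)^2 - 4(2)(-15) = 81 + 120 = 201
Since discriminant = 201 > 0, there are two real roots.
x = (9 ± sqrt(201)) / 4
Numerically: x ≈ 5.7944 or x ≈ -1.2944

x = (9 + sqrt(201)) / 4 or x = (9 - sqrt(201)) / 4


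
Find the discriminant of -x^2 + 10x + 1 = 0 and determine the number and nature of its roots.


For ax^2 + bx + c = 0, discriminant D = b^2 - 4ac
Here a = -1, b = 10, c = 1
D = (10)^2 - 4(-1)(1) = 100 + 4 = 104

D = 104 > 0 but not a perfect square
The equation has 2 distinct real irrational roots.

Discriminant = 104, 2 distinct real irrational roots


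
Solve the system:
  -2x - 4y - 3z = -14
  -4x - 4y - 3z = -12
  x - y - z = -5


Using Cramer's rule. Expand each determinant along the first row.
D  = (-2)*[(-4)*(-1) - (-3)*(-1)] - (-4)*[(-4)*(-1) - (-3)*1] + (-3)*[(-4)*(-1) - (-4)*1]
  = (-2)*(1) - (-4)*(7) + (-3)*(8) = 2
Dx = (-14)*[(-4)*(-1) - (-3)*(-1)] - (-4)*[(-12)*(-1) - (-3)*(-5)] + (-3)*[(-12)*(-1) - (-4)*(-5)]
  = (-14)*(1) - (-4)*(-3) + (-3)*(-8) = -2
Dy = (-2)*[(-12)*(-1) - (-3)*(-5)] - (-14)*[(-4)*(-1) - (-3)*1] + (-3)*[(-4)*(-5) - (-12)*1]
  = (-2)*(-3) - (-14)*(7) + (-3)*(32) = 8
Dz = (-2)*[(-4)*(-5) - (-12)*(-1)] - (-4)*[(-4)*(-5) - (-12)*1] + (-14)*[(-4)*(-1) - (-4)*1]
  = (-2)*(8) - (-4)*(32) + (-14)*(8) = 0
x = Dx/D = -2/2 = -1, y = Dy/D = 8/2 = 4, z = Dz/D = 0/2 = 0
Check eq1: (-2)(-1) + (-4)(4) + (-3)(0) = -14 = -14 ✓
Check eq2: (-4)(-1) + (-4)(4) + (-3)(0) = -12 = -12 ✓
Check eq3: (1)(-1) + (-1)(4) + (-1)(0) = -5 = -5 ✓

x = -1, y = 4, z = 0


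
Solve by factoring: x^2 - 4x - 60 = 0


We need two numbers that multiply to -60 and add to -4.
Those numbers are -10 and 6 (since (-10) * 6 = -60 and (-10) + 6 = -4).
So x^2 - 4x - 60 = (x - 10)(x + 6) = 0
Setting each factor to zero: x = 10 or x = -6

x = -6, x = 10


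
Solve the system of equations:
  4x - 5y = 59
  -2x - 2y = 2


Using Cramer's rule:
Determinant D = (4)(-2) - (-2)(-5) = -8 - 10 = -18
Dx = (59)(-2) - (2)(-5) = -118 + 10 = -108
Dy = (4)(2) - (-2)(59) = 8 + 118 = 126
x = Dx/D = -108/-18 = 6
y = Dy/D = 126/-18 = -7

x = 6, y = -7


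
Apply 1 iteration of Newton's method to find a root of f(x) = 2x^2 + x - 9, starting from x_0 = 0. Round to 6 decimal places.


Newton's method: x_(n+1) = x_n - f(x_n)/f'(x_n)
f(x) = 2x^2 + x - 9
f'(x) = 4x + 1

Iteration 1:
  f(0.000000) = -9.000000
  f'(0.000000) = 1.000000
  x_1 = 0.000000 - (-9.000000)/(1.000000) = 9.000000

x_1 = 9.000000
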